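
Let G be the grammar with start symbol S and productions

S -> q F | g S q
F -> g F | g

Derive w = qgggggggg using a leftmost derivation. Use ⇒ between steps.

S⇒qF⇒qgF⇒qggF⇒qgggF⇒qggggF⇒qgggggF⇒qggggggF⇒qgggggggF⇒qgggggggg

S ⇒ qF   [S -> q F]
qF ⇒ qgF   [F -> g F]
qgF ⇒ qggF   [F -> g F]
qggF ⇒ qgggF   [F -> g F]
qgggF ⇒ qggggF   [F -> g F]
qggggF ⇒ qgggggF   [F -> g F]
qgggggF ⇒ qggggggF   [F -> g F]
qggggggF ⇒ qgggggggF   [F -> g F]
qgggggggF ⇒ qgggggggg   [F -> g]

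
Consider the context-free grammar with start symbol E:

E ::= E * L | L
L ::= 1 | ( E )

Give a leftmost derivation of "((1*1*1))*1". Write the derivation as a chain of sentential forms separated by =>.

E=>E*L=>L*L=>(E)*L=>(L)*L=>((E))*L=>((E*L))*L=>((E*L*L))*L=>((L*L*L))*L=>((1*L*L))*L=>((1*1*L))*L=>((1*1*1))*L=>((1*1*1))*1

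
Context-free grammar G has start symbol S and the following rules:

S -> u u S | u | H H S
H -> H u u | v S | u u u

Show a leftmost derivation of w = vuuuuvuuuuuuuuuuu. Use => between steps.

S => HHS => vSHS => vuuSHS => vuuuuSHS => vuuuuHHSHS => vuuuuHuuHSHS => vuuuuvSuuHSHS => vuuuuvuuuHSHS => vuuuuvuuuuuuSHS => vuuuuvuuuuuuuHS => vuuuuvuuuuuuuuuuS => vuuuuvuuuuuuuuuuu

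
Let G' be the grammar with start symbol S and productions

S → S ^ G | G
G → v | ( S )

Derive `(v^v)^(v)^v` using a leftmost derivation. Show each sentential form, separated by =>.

S => S^G   [S → S ^ G]
S^G => S^G^G   [S → S ^ G]
S^G^G => G^G^G   [S → G]
G^G^G => (S)^G^G   [G → ( S )]
(S)^G^G => (S^G)^G^G   [S → S ^ G]
(S^G)^G^G => (G^G)^G^G   [S → G]
(G^G)^G^G => (v^G)^G^G   [G → v]
(v^G)^G^G => (v^v)^G^G   [G → v]
(v^v)^G^G => (v^v)^(S)^G   [G → ( S )]
(v^v)^(S)^G => (v^v)^(G)^G   [S → G]
(v^v)^(G)^G => (v^v)^(v)^G   [G → v]
(v^v)^(v)^G => (v^v)^(v)^v   [G → v]

S => S^G => S^G^G => G^G^G => (S)^G^G => (S^G)^G^G => (G^G)^G^G => (v^G)^G^G => (v^v)^G^G => (v^v)^(S)^G => (v^v)^(G)^G => (v^v)^(v)^G => (v^v)^(v)^v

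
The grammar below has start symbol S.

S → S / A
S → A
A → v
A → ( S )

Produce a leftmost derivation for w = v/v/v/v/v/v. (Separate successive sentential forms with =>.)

S => S/A   [S → S / A]
S/A => S/A/A   [S → S / A]
S/A/A => S/A/A/A   [S → S / A]
S/A/A/A => S/A/A/A/A   [S → S / A]
S/A/A/A/A => S/A/A/A/A/A   [S → S / A]
S/A/A/A/A/A => A/A/A/A/A/A   [S → A]
A/A/A/A/A/A => v/A/A/A/A/A   [A → v]
v/A/A/A/A/A => v/v/A/A/A/A   [A → v]
v/v/A/A/A/A => v/v/v/A/A/A   [A → v]
v/v/v/A/A/A => v/v/v/v/A/A   [A → v]
v/v/v/v/A/A => v/v/v/v/v/A   [A → v]
v/v/v/v/v/A => v/v/v/v/v/v   [A → v]

S=>S/A=>S/A/A=>S/A/A/A=>S/A/A/A/A=>S/A/A/A/A/A=>A/A/A/A/A/A=>v/A/A/A/A/A=>v/v/A/A/A/A=>v/v/v/A/A/A=>v/v/v/v/A/A=>v/v/v/v/v/A=>v/v/v/v/v/v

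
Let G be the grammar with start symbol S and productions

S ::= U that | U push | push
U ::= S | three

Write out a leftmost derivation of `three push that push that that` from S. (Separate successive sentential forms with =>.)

S => U that   [S ::= U that]
U that => S that   [U ::= S]
S that => U that that   [S ::= U that]
U that that => S that that   [U ::= S]
S that that => U push that that   [S ::= U push]
U push that that => S push that that   [U ::= S]
S push that that => U that push that that   [S ::= U that]
U that push that that => S that push that that   [U ::= S]
S that push that that => U push that push that that   [S ::= U push]
U push that push that that => three push that push that that   [U ::= three]

S => U that => S that => U that that => S that that => U push that that => S push that that => U that push that that => S that push that that => U push that push that that => three push that push that that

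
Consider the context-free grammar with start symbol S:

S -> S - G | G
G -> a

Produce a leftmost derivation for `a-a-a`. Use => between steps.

S=>S-G=>S-G-G=>G-G-G=>a-G-G=>a-a-G=>a-a-a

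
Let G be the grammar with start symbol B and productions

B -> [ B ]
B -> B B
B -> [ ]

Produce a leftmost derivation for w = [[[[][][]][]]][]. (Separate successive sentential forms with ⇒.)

B ⇒ BB   [B -> B B]
BB ⇒ [B]B   [B -> [ B ]]
[B]B ⇒ [[B]]B   [B -> [ B ]]
[[B]]B ⇒ [[BB]]B   [B -> B B]
[[BB]]B ⇒ [[[B]B]]B   [B -> [ B ]]
[[[B]B]]B ⇒ [[[BB]B]]B   [B -> B B]
[[[BB]B]]B ⇒ [[[BBB]B]]B   [B -> B B]
[[[BBB]B]]B ⇒ [[[[]BB]B]]B   [B -> [ ]]
[[[[]BB]B]]B ⇒ [[[[][]B]B]]B   [B -> [ ]]
[[[[][]B]B]]B ⇒ [[[[][][]]B]]B   [B -> [ ]]
[[[[][][]]B]]B ⇒ [[[[][][]][]]]B   [B -> [ ]]
[[[[][][]][]]]B ⇒ [[[[][][]][]]][]   [B -> [ ]]

B ⇒ BB ⇒ [B]B ⇒ [[B]]B ⇒ [[BB]]B ⇒ [[[B]B]]B ⇒ [[[BB]B]]B ⇒ [[[BBB]B]]B ⇒ [[[[]BB]B]]B ⇒ [[[[][]B]B]]B ⇒ [[[[][][]]B]]B ⇒ [[[[][][]][]]]B ⇒ [[[[][][]][]]][]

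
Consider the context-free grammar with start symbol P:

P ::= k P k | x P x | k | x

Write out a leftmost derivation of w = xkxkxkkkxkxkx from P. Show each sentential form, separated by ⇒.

P ⇒ xPx ⇒ xkPkx ⇒ xkxPxkx ⇒ xkxkPkxkx ⇒ xkxkxPxkxkx ⇒ xkxkxkPkxkxkx ⇒ xkxkxkkkxkxkx

P ⇒ xPx   [P ::= x P x]
xPx ⇒ xkPkx   [P ::= k P k]
xkPkx ⇒ xkxPxkx   [P ::= x P x]
xkxPxkx ⇒ xkxkPkxkx   [P ::= k P k]
xkxkPkxkx ⇒ xkxkxPxkxkx   [P ::= x P x]
xkxkxPxkxkx ⇒ xkxkxkPkxkxkx   [P ::= k P k]
xkxkxkPkxkxkx ⇒ xkxkxkkkxkxkx   [P ::= k]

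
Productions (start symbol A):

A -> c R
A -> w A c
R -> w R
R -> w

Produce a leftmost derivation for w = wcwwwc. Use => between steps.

A=>wAc=>wcRc=>wcwRc=>wcwwRc=>wcwwwc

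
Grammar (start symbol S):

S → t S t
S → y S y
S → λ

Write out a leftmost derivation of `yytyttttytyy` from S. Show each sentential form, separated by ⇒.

S⇒ySy⇒yySyy⇒yytStyy⇒yytySytyy⇒yytytStytyy⇒yytyttSttytyy⇒yytyttttytyy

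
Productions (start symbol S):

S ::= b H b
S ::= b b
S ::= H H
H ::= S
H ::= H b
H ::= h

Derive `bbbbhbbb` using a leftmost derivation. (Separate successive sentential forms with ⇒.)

S ⇒ bHb ⇒ bHbb ⇒ bSbb ⇒ bbHbbb ⇒ bbSbbb ⇒ bbHHbbb ⇒ bbSHbbb ⇒ bbbbHbbb ⇒ bbbbhbbb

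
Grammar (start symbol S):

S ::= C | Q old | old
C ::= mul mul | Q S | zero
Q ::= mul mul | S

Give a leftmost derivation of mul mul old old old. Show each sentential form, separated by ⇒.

S ⇒ Q old   [S ::= Q old]
Q old ⇒ S old   [Q ::= S]
S old ⇒ Q old old   [S ::= Q old]
Q old old ⇒ S old old   [Q ::= S]
S old old ⇒ C old old   [S ::= C]
C old old ⇒ Q S old old   [C ::= Q S]
Q S old old ⇒ mul mul S old old   [Q ::= mul mul]
mul mul S old old ⇒ mul mul old old old   [S ::= old]

S ⇒ Q old ⇒ S old ⇒ Q old old ⇒ S old old ⇒ C old old ⇒ Q S old old ⇒ mul mul S old old ⇒ mul mul old old old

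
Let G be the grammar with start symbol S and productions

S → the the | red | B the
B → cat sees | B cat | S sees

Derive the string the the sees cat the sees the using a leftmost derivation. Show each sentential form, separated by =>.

S => B the => S sees the => B the sees the => B cat the sees the => S sees cat the sees the => the the sees cat the sees the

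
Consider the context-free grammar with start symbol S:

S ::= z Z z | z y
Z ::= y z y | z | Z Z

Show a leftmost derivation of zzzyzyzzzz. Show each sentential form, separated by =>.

S => zZz   [S ::= z Z z]
zZz => zZZz   [Z ::= Z Z]
zZZz => zZZZz   [Z ::= Z Z]
zZZZz => zZZZZz   [Z ::= Z Z]
zZZZZz => zZZZZZz   [Z ::= Z Z]
zZZZZZz => zZZZZZZz   [Z ::= Z Z]
zZZZZZZz => zzZZZZZz   [Z ::= z]
zzZZZZZz => zzzZZZZz   [Z ::= z]
zzzZZZZz => zzzyzyZZZz   [Z ::= y z y]
zzzyzyZZZz => zzzyzyzZZz   [Z ::= z]
zzzyzyzZZz => zzzyzyzzZz   [Z ::= z]
zzzyzyzzZz => zzzyzyzzzz   [Z ::= z]

S => zZz => zZZz => zZZZz => zZZZZz => zZZZZZz => zZZZZZZz => zzZZZZZz => zzzZZZZz => zzzyzyZZZz => zzzyzyzZZz => zzzyzyzzZz => zzzyzyzzzz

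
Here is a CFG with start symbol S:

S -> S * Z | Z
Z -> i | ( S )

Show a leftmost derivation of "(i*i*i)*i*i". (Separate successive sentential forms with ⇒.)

S ⇒ S*Z ⇒ S*Z*Z ⇒ Z*Z*Z ⇒ (S)*Z*Z ⇒ (S*Z)*Z*Z ⇒ (S*Z*Z)*Z*Z ⇒ (Z*Z*Z)*Z*Z ⇒ (i*Z*Z)*Z*Z ⇒ (i*i*Z)*Z*Z ⇒ (i*i*i)*Z*Z ⇒ (i*i*i)*i*Z ⇒ (i*i*i)*i*i

S ⇒ S*Z   [S -> S * Z]
S*Z ⇒ S*Z*Z   [S -> S * Z]
S*Z*Z ⇒ Z*Z*Z   [S -> Z]
Z*Z*Z ⇒ (S)*Z*Z   [Z -> ( S )]
(S)*Z*Z ⇒ (S*Z)*Z*Z   [S -> S * Z]
(S*Z)*Z*Z ⇒ (S*Z*Z)*Z*Z   [S -> S * Z]
(S*Z*Z)*Z*Z ⇒ (Z*Z*Z)*Z*Z   [S -> Z]
(Z*Z*Z)*Z*Z ⇒ (i*Z*Z)*Z*Z   [Z -> i]
(i*Z*Z)*Z*Z ⇒ (i*i*Z)*Z*Z   [Z -> i]
(i*i*Z)*Z*Z ⇒ (i*i*i)*Z*Z   [Z -> i]
(i*i*i)*Z*Z ⇒ (i*i*i)*i*Z   [Z -> i]
(i*i*i)*i*Z ⇒ (i*i*i)*i*i   [Z -> i]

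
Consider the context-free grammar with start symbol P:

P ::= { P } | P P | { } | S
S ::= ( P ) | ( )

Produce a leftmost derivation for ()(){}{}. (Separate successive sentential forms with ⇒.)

P ⇒ PP ⇒ PPP ⇒ SPP ⇒ ()PP ⇒ ()PPP ⇒ ()SPP ⇒ ()()PP ⇒ ()(){}P ⇒ ()(){}{}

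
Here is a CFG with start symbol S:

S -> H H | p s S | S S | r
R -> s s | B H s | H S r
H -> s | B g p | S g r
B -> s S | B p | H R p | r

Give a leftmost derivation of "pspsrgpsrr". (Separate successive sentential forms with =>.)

S => psS   [S -> p s S]
psS => pspsS   [S -> p s S]
pspsS => pspsSS   [S -> S S]
pspsSS => pspsSSS   [S -> S S]
pspsSSS => pspsHHSS   [S -> H H]
pspsHHSS => pspsBgpHSS   [H -> B g p]
pspsBgpHSS => pspsrgpHSS   [B -> r]
pspsrgpHSS => pspsrgpsSS   [H -> s]
pspsrgpsSS => pspsrgpsrS   [S -> r]
pspsrgpsrS => pspsrgpsrr   [S -> r]

S => psS => pspsS => pspsSS => pspsSSS => pspsHHSS => pspsBgpHSS => pspsrgpHSS => pspsrgpsSS => pspsrgpsrS => pspsrgpsrr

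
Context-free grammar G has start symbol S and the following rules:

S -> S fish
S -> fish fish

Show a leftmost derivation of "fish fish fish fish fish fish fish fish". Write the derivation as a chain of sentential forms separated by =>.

S => S fish   [S -> S fish]
S fish => S fish fish   [S -> S fish]
S fish fish => S fish fish fish   [S -> S fish]
S fish fish fish => S fish fish fish fish   [S -> S fish]
S fish fish fish fish => S fish fish fish fish fish   [S -> S fish]
S fish fish fish fish fish => S fish fish fish fish fish fish   [S -> S fish]
S fish fish fish fish fish fish => fish fish fish fish fish fish fish fish   [S -> fish fish]

S => S fish => S fish fish => S fish fish fish => S fish fish fish fish => S fish fish fish fish fish => S fish fish fish fish fish fish => fish fish fish fish fish fish fish fish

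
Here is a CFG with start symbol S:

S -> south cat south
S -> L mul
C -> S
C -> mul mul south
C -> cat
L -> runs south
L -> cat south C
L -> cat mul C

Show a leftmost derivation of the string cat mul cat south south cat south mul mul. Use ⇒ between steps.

S ⇒ L mul   [S -> L mul]
L mul ⇒ cat mul C mul   [L -> cat mul C]
cat mul C mul ⇒ cat mul S mul   [C -> S]
cat mul S mul ⇒ cat mul L mul mul   [S -> L mul]
cat mul L mul mul ⇒ cat mul cat south C mul mul   [L -> cat south C]
cat mul cat south C mul mul ⇒ cat mul cat south S mul mul   [C -> S]
cat mul cat south S mul mul ⇒ cat mul cat south south cat south mul mul   [S -> south cat south]

S ⇒ L mul ⇒ cat mul C mul ⇒ cat mul S mul ⇒ cat mul L mul mul ⇒ cat mul cat south C mul mul ⇒ cat mul cat south S mul mul ⇒ cat mul cat south south cat south mul mul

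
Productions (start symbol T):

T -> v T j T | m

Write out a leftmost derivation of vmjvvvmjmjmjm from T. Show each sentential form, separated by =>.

T=>vTjT=>vmjT=>vmjvTjT=>vmjvvTjTjT=>vmjvvvTjTjTjT=>vmjvvvmjTjTjT=>vmjvvvmjmjTjT=>vmjvvvmjmjmjT=>vmjvvvmjmjmjm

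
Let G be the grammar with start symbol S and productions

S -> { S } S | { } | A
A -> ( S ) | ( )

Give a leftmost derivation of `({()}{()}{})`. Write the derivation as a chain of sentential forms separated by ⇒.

S ⇒ A ⇒ (S) ⇒ ({S}S) ⇒ ({A}S) ⇒ ({()}S) ⇒ ({()}{S}S) ⇒ ({()}{A}S) ⇒ ({()}{()}S) ⇒ ({()}{()}{})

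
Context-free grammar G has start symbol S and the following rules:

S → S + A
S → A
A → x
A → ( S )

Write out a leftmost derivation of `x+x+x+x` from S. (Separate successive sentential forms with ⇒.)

S⇒S+A⇒S+A+A⇒S+A+A+A⇒A+A+A+A⇒x+A+A+A⇒x+x+A+A⇒x+x+x+A⇒x+x+x+x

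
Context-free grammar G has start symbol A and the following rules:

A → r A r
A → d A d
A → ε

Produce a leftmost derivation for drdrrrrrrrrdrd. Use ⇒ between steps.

A ⇒ dAd ⇒ drArd ⇒ drdAdrd ⇒ drdrArdrd ⇒ drdrrArrdrd ⇒ drdrrrArrrdrd ⇒ drdrrrrArrrrdrd ⇒ drdrrrrrrrrdrd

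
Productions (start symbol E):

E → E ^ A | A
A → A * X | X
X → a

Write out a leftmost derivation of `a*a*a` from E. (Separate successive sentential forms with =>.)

E => A => A*X => A*X*X => X*X*X => a*X*X => a*a*X => a*a*a

E => A   [E → A]
A => A*X   [A → A * X]
A*X => A*X*X   [A → A * X]
A*X*X => X*X*X   [A → X]
X*X*X => a*X*X   [X → a]
a*X*X => a*a*X   [X → a]
a*a*X => a*a*a   [X → a]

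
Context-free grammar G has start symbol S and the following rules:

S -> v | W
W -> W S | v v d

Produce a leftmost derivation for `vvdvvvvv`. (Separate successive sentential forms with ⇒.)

S⇒W⇒WS⇒WSS⇒WSSS⇒WSSSS⇒WSSSSS⇒vvdSSSSS⇒vvdvSSSS⇒vvdvvSSS⇒vvdvvvSS⇒vvdvvvvS⇒vvdvvvvv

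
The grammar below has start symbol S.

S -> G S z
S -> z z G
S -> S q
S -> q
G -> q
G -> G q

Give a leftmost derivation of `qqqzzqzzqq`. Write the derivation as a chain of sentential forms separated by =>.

S => Sq => Sqq => GSzqq => qSzqq => qGSzzqq => qGqSzzqq => qqqSzzqq => qqqzzGzzqq => qqqzzqzzqq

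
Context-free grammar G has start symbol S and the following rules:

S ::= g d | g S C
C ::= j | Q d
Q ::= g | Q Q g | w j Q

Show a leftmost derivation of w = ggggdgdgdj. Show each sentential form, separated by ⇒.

S ⇒ gSC ⇒ ggSCC ⇒ gggSCCC ⇒ ggggdCCC ⇒ ggggdQdCC ⇒ ggggdgdCC ⇒ ggggdgdQdC ⇒ ggggdgdgdC ⇒ ggggdgdgdj

S ⇒ gSC   [S ::= g S C]
gSC ⇒ ggSCC   [S ::= g S C]
ggSCC ⇒ gggSCCC   [S ::= g S C]
gggSCCC ⇒ ggggdCCC   [S ::= g d]
ggggdCCC ⇒ ggggdQdCC   [C ::= Q d]
ggggdQdCC ⇒ ggggdgdCC   [Q ::= g]
ggggdgdCC ⇒ ggggdgdQdC   [C ::= Q d]
ggggdgdQdC ⇒ ggggdgdgdC   [Q ::= g]
ggggdgdgdC ⇒ ggggdgdgdj   [C ::= j]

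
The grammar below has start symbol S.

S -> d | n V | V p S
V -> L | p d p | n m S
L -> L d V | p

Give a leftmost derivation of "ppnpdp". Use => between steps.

S => VpS => LpS => ppS => ppnV => ppnL => ppnLdV => ppnpdV => ppnpdL => ppnpdp

S => VpS   [S -> V p S]
VpS => LpS   [V -> L]
LpS => ppS   [L -> p]
ppS => ppnV   [S -> n V]
ppnV => ppnL   [V -> L]
ppnL => ppnLdV   [L -> L d V]
ppnLdV => ppnpdV   [L -> p]
ppnpdV => ppnpdL   [V -> L]
ppnpdL => ppnpdp   [L -> p]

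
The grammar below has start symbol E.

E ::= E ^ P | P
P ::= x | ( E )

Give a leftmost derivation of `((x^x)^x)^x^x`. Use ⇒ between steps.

E ⇒ E^P   [E ::= E ^ P]
E^P ⇒ E^P^P   [E ::= E ^ P]
E^P^P ⇒ P^P^P   [E ::= P]
P^P^P ⇒ (E)^P^P   [P ::= ( E )]
(E)^P^P ⇒ (E^P)^P^P   [E ::= E ^ P]
(E^P)^P^P ⇒ (P^P)^P^P   [E ::= P]
(P^P)^P^P ⇒ ((E)^P)^P^P   [P ::= ( E )]
((E)^P)^P^P ⇒ ((E^P)^P)^P^P   [E ::= E ^ P]
((E^P)^P)^P^P ⇒ ((P^P)^P)^P^P   [E ::= P]
((P^P)^P)^P^P ⇒ ((x^P)^P)^P^P   [P ::= x]
((x^P)^P)^P^P ⇒ ((x^x)^P)^P^P   [P ::= x]
((x^x)^P)^P^P ⇒ ((x^x)^x)^P^P   [P ::= x]
((x^x)^x)^P^P ⇒ ((x^x)^x)^x^P   [P ::= x]
((x^x)^x)^x^P ⇒ ((x^x)^x)^x^x   [P ::= x]

E ⇒ E^P ⇒ E^P^P ⇒ P^P^P ⇒ (E)^P^P ⇒ (E^P)^P^P ⇒ (P^P)^P^P ⇒ ((E)^P)^P^P ⇒ ((E^P)^P)^P^P ⇒ ((P^P)^P)^P^P ⇒ ((x^P)^P)^P^P ⇒ ((x^x)^P)^P^P ⇒ ((x^x)^x)^P^P ⇒ ((x^x)^x)^x^P ⇒ ((x^x)^x)^x^x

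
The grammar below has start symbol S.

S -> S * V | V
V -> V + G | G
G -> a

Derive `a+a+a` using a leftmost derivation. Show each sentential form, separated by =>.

S=>V=>V+G=>V+G+G=>G+G+G=>a+G+G=>a+a+G=>a+a+a

S => V   [S -> V]
V => V+G   [V -> V + G]
V+G => V+G+G   [V -> V + G]
V+G+G => G+G+G   [V -> G]
G+G+G => a+G+G   [G -> a]
a+G+G => a+a+G   [G -> a]
a+a+G => a+a+a   [G -> a]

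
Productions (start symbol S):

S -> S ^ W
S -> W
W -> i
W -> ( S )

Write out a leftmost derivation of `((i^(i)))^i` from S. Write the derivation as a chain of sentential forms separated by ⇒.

S ⇒ S^W   [S -> S ^ W]
S^W ⇒ W^W   [S -> W]
W^W ⇒ (S)^W   [W -> ( S )]
(S)^W ⇒ (W)^W   [S -> W]
(W)^W ⇒ ((S))^W   [W -> ( S )]
((S))^W ⇒ ((S^W))^W   [S -> S ^ W]
((S^W))^W ⇒ ((W^W))^W   [S -> W]
((W^W))^W ⇒ ((i^W))^W   [W -> i]
((i^W))^W ⇒ ((i^(S)))^W   [W -> ( S )]
((i^(S)))^W ⇒ ((i^(W)))^W   [S -> W]
((i^(W)))^W ⇒ ((i^(i)))^W   [W -> i]
((i^(i)))^W ⇒ ((i^(i)))^i   [W -> i]

S⇒S^W⇒W^W⇒(S)^W⇒(W)^W⇒((S))^W⇒((S^W))^W⇒((W^W))^W⇒((i^W))^W⇒((i^(S)))^W⇒((i^(W)))^W⇒((i^(i)))^W⇒((i^(i)))^i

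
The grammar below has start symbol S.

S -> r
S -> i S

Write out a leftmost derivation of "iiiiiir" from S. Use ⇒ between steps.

S ⇒ iS ⇒ iiS ⇒ iiiS ⇒ iiiiS ⇒ iiiiiS ⇒ iiiiiiS ⇒ iiiiiir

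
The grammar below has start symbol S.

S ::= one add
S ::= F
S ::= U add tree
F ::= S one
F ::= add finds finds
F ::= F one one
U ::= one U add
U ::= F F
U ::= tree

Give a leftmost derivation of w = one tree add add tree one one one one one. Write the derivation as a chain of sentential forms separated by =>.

S => F   [S ::= F]
F => S one   [F ::= S one]
S one => F one   [S ::= F]
F one => F one one one   [F ::= F one one]
F one one one => S one one one one   [F ::= S one]
S one one one one => F one one one one   [S ::= F]
F one one one one => S one one one one one   [F ::= S one]
S one one one one one => U add tree one one one one one   [S ::= U add tree]
U add tree one one one one one => one U add add tree one one one one one   [U ::= one U add]
one U add add tree one one one one one => one tree add add tree one one one one one   [U ::= tree]

S => F => S one => F one => F one one one => S one one one one => F one one one one => S one one one one one => U add tree one one one one one => one U add add tree one one one one one => one tree add add tree one one one one one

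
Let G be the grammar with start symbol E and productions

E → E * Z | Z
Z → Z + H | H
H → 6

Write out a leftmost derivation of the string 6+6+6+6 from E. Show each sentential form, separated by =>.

E => Z   [E → Z]
Z => Z+H   [Z → Z + H]
Z+H => Z+H+H   [Z → Z + H]
Z+H+H => Z+H+H+H   [Z → Z + H]
Z+H+H+H => H+H+H+H   [Z → H]
H+H+H+H => 6+H+H+H   [H → 6]
6+H+H+H => 6+6+H+H   [H → 6]
6+6+H+H => 6+6+6+H   [H → 6]
6+6+6+H => 6+6+6+6   [H → 6]

E => Z => Z+H => Z+H+H => Z+H+H+H => H+H+H+H => 6+H+H+H => 6+6+H+H => 6+6+6+H => 6+6+6+6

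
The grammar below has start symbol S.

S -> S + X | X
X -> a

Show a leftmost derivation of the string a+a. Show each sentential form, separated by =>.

S => S+X   [S -> S + X]
S+X => X+X   [S -> X]
X+X => a+X   [X -> a]
a+X => a+a   [X -> a]

S => S+X => X+X => a+X => a+a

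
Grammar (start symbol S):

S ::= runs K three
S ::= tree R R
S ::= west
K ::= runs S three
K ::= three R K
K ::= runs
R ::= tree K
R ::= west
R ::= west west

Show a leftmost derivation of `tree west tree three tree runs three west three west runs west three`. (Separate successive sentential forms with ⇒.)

S ⇒ tree R R ⇒ tree west R ⇒ tree west tree K ⇒ tree west tree three R K ⇒ tree west tree three tree K K ⇒ tree west tree three tree runs K ⇒ tree west tree three tree runs three R K ⇒ tree west tree three tree runs three west K ⇒ tree west tree three tree runs three west three R K ⇒ tree west tree three tree runs three west three west K ⇒ tree west tree three tree runs three west three west runs S three ⇒ tree west tree three tree runs three west three west runs west three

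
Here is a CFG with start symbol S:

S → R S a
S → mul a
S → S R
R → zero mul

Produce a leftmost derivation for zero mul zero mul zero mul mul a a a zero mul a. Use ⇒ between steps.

S ⇒ R S a   [S → R S a]
R S a ⇒ zero mul S a   [R → zero mul]
zero mul S a ⇒ zero mul S R a   [S → S R]
zero mul S R a ⇒ zero mul R S a R a   [S → R S a]
zero mul R S a R a ⇒ zero mul zero mul S a R a   [R → zero mul]
zero mul zero mul S a R a ⇒ zero mul zero mul R S a a R a   [S → R S a]
zero mul zero mul R S a a R a ⇒ zero mul zero mul zero mul S a a R a   [R → zero mul]
zero mul zero mul zero mul S a a R a ⇒ zero mul zero mul zero mul mul a a a R a   [S → mul a]
zero mul zero mul zero mul mul a a a R a ⇒ zero mul zero mul zero mul mul a a a zero mul a   [R → zero mul]

S ⇒ R S a ⇒ zero mul S a ⇒ zero mul S R a ⇒ zero mul R S a R a ⇒ zero mul zero mul S a R a ⇒ zero mul zero mul R S a a R a ⇒ zero mul zero mul zero mul S a a R a ⇒ zero mul zero mul zero mul mul a a a R a ⇒ zero mul zero mul zero mul mul a a a zero mul a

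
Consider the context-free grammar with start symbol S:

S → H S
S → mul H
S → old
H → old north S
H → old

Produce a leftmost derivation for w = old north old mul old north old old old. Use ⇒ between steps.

S ⇒ H S ⇒ old north S S ⇒ old north H S S ⇒ old north old S S ⇒ old north old mul H S ⇒ old north old mul old north S S ⇒ old north old mul old north H S S ⇒ old north old mul old north old S S ⇒ old north old mul old north old old S ⇒ old north old mul old north old old old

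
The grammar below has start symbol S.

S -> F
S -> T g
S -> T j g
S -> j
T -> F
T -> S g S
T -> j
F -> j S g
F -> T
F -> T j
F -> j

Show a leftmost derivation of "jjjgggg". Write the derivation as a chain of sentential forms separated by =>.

S => Tg => Fg => jSgg => jTggg => jFggg => jjSgggg => jjjgggg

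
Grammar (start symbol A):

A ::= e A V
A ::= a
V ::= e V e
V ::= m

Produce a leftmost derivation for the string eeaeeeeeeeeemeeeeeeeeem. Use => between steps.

A => eAV => eeAVV => eeaVV => eeaeVeV => eeaeeVeeV => eeaeeeVeeeV => eeaeeeeVeeeeV => eeaeeeeeVeeeeeV => eeaeeeeeeVeeeeeeV => eeaeeeeeeeVeeeeeeeV => eeaeeeeeeeeVeeeeeeeeV => eeaeeeeeeeeeVeeeeeeeeeV => eeaeeeeeeeeemeeeeeeeeeV => eeaeeeeeeeeemeeeeeeeeem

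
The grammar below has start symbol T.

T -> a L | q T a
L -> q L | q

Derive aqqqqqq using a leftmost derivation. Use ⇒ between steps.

T ⇒ aL ⇒ aqL ⇒ aqqL ⇒ aqqqL ⇒ aqqqqL ⇒ aqqqqqL ⇒ aqqqqqq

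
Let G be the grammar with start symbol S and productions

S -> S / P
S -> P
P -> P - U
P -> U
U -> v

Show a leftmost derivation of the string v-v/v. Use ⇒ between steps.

S ⇒ S/P ⇒ P/P ⇒ P-U/P ⇒ U-U/P ⇒ v-U/P ⇒ v-v/P ⇒ v-v/U ⇒ v-v/v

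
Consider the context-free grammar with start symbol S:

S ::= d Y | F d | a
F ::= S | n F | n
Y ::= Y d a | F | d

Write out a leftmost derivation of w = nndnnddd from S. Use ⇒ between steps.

S⇒Fd⇒nFd⇒nnFd⇒nnSd⇒nndYd⇒nndFd⇒nndnFd⇒nndnnFd⇒nndnnSd⇒nndnndYd⇒nndnnddd

S ⇒ Fd   [S ::= F d]
Fd ⇒ nFd   [F ::= n F]
nFd ⇒ nnFd   [F ::= n F]
nnFd ⇒ nnSd   [F ::= S]
nnSd ⇒ nndYd   [S ::= d Y]
nndYd ⇒ nndFd   [Y ::= F]
nndFd ⇒ nndnFd   [F ::= n F]
nndnFd ⇒ nndnnFd   [F ::= n F]
nndnnFd ⇒ nndnnSd   [F ::= S]
nndnnSd ⇒ nndnndYd   [S ::= d Y]
nndnndYd ⇒ nndnnddd   [Y ::= d]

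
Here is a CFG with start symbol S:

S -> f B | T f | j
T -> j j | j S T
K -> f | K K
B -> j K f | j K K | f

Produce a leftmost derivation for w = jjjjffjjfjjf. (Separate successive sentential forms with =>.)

S => Tf => jSTf => jTfTf => jjSTfTf => jjjTfTf => jjjjSTfTf => jjjjfBTfTf => jjjjffTfTf => jjjjffjjfTf => jjjjffjjfjjf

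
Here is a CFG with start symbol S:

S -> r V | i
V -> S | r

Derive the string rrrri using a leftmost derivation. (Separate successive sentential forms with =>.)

S => rV   [S -> r V]
rV => rS   [V -> S]
rS => rrV   [S -> r V]
rrV => rrS   [V -> S]
rrS => rrrV   [S -> r V]
rrrV => rrrS   [V -> S]
rrrS => rrrrV   [S -> r V]
rrrrV => rrrrS   [V -> S]
rrrrS => rrrri   [S -> i]

S=>rV=>rS=>rrV=>rrS=>rrrV=>rrrS=>rrrrV=>rrrrS=>rrrri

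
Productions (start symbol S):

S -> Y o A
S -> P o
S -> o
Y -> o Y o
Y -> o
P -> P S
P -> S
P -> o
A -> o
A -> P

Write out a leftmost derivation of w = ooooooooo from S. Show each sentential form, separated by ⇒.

S ⇒ Po   [S -> P o]
Po ⇒ PSo   [P -> P S]
PSo ⇒ PSSo   [P -> P S]
PSSo ⇒ PSSSo   [P -> P S]
PSSSo ⇒ SSSSo   [P -> S]
SSSSo ⇒ YoASSSo   [S -> Y o A]
YoASSSo ⇒ oYooASSSo   [Y -> o Y o]
oYooASSSo ⇒ ooooASSSo   [Y -> o]
ooooASSSo ⇒ oooooSSSo   [A -> o]
oooooSSSo ⇒ ooooooSSo   [S -> o]
ooooooSSo ⇒ oooooooSo   [S -> o]
oooooooSo ⇒ ooooooooo   [S -> o]

S ⇒ Po ⇒ PSo ⇒ PSSo ⇒ PSSSo ⇒ SSSSo ⇒ YoASSSo ⇒ oYooASSSo ⇒ ooooASSSo ⇒ oooooSSSo ⇒ ooooooSSo ⇒ oooooooSo ⇒ ooooooooo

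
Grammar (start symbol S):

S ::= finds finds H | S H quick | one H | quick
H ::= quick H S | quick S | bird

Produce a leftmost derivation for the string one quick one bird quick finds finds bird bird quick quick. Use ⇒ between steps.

S ⇒ S H quick ⇒ one H H quick ⇒ one quick S H quick ⇒ one quick one H H quick ⇒ one quick one bird H quick ⇒ one quick one bird quick S quick ⇒ one quick one bird quick S H quick quick ⇒ one quick one bird quick finds finds H H quick quick ⇒ one quick one bird quick finds finds bird H quick quick ⇒ one quick one bird quick finds finds bird bird quick quick

S ⇒ S H quick   [S ::= S H quick]
S H quick ⇒ one H H quick   [S ::= one H]
one H H quick ⇒ one quick S H quick   [H ::= quick S]
one quick S H quick ⇒ one quick one H H quick   [S ::= one H]
one quick one H H quick ⇒ one quick one bird H quick   [H ::= bird]
one quick one bird H quick ⇒ one quick one bird quick S quick   [H ::= quick S]
one quick one bird quick S quick ⇒ one quick one bird quick S H quick quick   [S ::= S H quick]
one quick one bird quick S H quick quick ⇒ one quick one bird quick finds finds H H quick quick   [S ::= finds finds H]
one quick one bird quick finds finds H H quick quick ⇒ one quick one bird quick finds finds bird H quick quick   [H ::= bird]
one quick one bird quick finds finds bird H quick quick ⇒ one quick one bird quick finds finds bird bird quick quick   [H ::= bird]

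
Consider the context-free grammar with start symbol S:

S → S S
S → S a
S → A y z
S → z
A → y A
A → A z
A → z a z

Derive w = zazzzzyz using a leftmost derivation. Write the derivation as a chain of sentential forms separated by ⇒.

S⇒Ayz⇒Azyz⇒Azzyz⇒Azzzyz⇒zazzzzyz

S ⇒ Ayz   [S → A y z]
Ayz ⇒ Azyz   [A → A z]
Azyz ⇒ Azzyz   [A → A z]
Azzyz ⇒ Azzzyz   [A → A z]
Azzzyz ⇒ zazzzzyz   [A → z a z]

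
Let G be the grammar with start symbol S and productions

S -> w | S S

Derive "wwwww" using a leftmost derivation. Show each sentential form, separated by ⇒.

S ⇒ SS   [S -> S S]
SS ⇒ SSS   [S -> S S]
SSS ⇒ wSS   [S -> w]
wSS ⇒ wSSS   [S -> S S]
wSSS ⇒ wSSSS   [S -> S S]
wSSSS ⇒ wwSSS   [S -> w]
wwSSS ⇒ wwwSS   [S -> w]
wwwSS ⇒ wwwwS   [S -> w]
wwwwS ⇒ wwwww   [S -> w]

S⇒SS⇒SSS⇒wSS⇒wSSS⇒wSSSS⇒wwSSS⇒wwwSS⇒wwwwS⇒wwwww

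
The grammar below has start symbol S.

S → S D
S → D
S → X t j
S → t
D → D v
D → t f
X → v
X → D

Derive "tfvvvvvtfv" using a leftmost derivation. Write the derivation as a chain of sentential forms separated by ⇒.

S ⇒ SD ⇒ DD ⇒ DvD ⇒ DvvD ⇒ DvvvD ⇒ DvvvvD ⇒ DvvvvvD ⇒ tfvvvvvD ⇒ tfvvvvvDv ⇒ tfvvvvvtfv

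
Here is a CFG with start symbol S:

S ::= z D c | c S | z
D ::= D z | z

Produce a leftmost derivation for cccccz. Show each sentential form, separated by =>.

S=>cS=>ccS=>cccS=>ccccS=>cccccS=>cccccz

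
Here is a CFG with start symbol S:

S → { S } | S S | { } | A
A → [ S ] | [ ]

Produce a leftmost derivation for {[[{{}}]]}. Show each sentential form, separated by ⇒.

S ⇒ {S}   [S → { S }]
{S} ⇒ {A}   [S → A]
{A} ⇒ {[S]}   [A → [ S ]]
{[S]} ⇒ {[A]}   [S → A]
{[A]} ⇒ {[[S]]}   [A → [ S ]]
{[[S]]} ⇒ {[[{S}]]}   [S → { S }]
{[[{S}]]} ⇒ {[[{{}}]]}   [S → { }]

S ⇒ {S} ⇒ {A} ⇒ {[S]} ⇒ {[A]} ⇒ {[[S]]} ⇒ {[[{S}]]} ⇒ {[[{{}}]]}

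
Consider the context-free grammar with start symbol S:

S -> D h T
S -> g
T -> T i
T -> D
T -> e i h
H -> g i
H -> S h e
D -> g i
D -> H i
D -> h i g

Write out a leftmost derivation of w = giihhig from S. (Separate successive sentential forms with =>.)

S => DhT => HihT => giihT => giihD => giihhig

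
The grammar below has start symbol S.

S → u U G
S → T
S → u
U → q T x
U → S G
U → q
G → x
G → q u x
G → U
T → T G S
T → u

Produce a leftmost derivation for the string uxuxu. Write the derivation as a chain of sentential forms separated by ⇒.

S ⇒ T ⇒ TGS ⇒ TGSGS ⇒ uGSGS ⇒ uxSGS ⇒ uxTGS ⇒ uxuGS ⇒ uxuxS ⇒ uxuxu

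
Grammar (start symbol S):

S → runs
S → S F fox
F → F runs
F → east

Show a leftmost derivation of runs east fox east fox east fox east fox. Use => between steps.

S => S F fox => S F fox F fox => S F fox F fox F fox => S F fox F fox F fox F fox => runs F fox F fox F fox F fox => runs east fox F fox F fox F fox => runs east fox east fox F fox F fox => runs east fox east fox east fox F fox => runs east fox east fox east fox east fox

S => S F fox   [S → S F fox]
S F fox => S F fox F fox   [S → S F fox]
S F fox F fox => S F fox F fox F fox   [S → S F fox]
S F fox F fox F fox => S F fox F fox F fox F fox   [S → S F fox]
S F fox F fox F fox F fox => runs F fox F fox F fox F fox   [S → runs]
runs F fox F fox F fox F fox => runs east fox F fox F fox F fox   [F → east]
runs east fox F fox F fox F fox => runs east fox east fox F fox F fox   [F → east]
runs east fox east fox F fox F fox => runs east fox east fox east fox F fox   [F → east]
runs east fox east fox east fox F fox => runs east fox east fox east fox east fox   [F → east]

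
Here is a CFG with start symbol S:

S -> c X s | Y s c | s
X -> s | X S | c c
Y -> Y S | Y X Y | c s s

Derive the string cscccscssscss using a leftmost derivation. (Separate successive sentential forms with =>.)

S => cXs => cXSs => cXSSs => cXSSSs => csSSSs => cscXsSSs => cscccsSSs => cscccsYscSs => cscccscssscSs => cscccscssscss

S => cXs   [S -> c X s]
cXs => cXSs   [X -> X S]
cXSs => cXSSs   [X -> X S]
cXSSs => cXSSSs   [X -> X S]
cXSSSs => csSSSs   [X -> s]
csSSSs => cscXsSSs   [S -> c X s]
cscXsSSs => cscccsSSs   [X -> c c]
cscccsSSs => cscccsYscSs   [S -> Y s c]
cscccsYscSs => cscccscssscSs   [Y -> c s s]
cscccscssscSs => cscccscssscss   [S -> s]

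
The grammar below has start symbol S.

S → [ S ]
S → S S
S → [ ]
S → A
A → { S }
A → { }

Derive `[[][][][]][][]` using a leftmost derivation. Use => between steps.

S => SS => SSS => [S]SS => [SS]SS => [SSS]SS => [SSSS]SS => [[]SSS]SS => [[][]SS]SS => [[][][]S]SS => [[][][][]]SS => [[][][][]][]S => [[][][][]][][]

S => SS   [S → S S]
SS => SSS   [S → S S]
SSS => [S]SS   [S → [ S ]]
[S]SS => [SS]SS   [S → S S]
[SS]SS => [SSS]SS   [S → S S]
[SSS]SS => [SSSS]SS   [S → S S]
[SSSS]SS => [[]SSS]SS   [S → [ ]]
[[]SSS]SS => [[][]SS]SS   [S → [ ]]
[[][]SS]SS => [[][][]S]SS   [S → [ ]]
[[][][]S]SS => [[][][][]]SS   [S → [ ]]
[[][][][]]SS => [[][][][]][]S   [S → [ ]]
[[][][][]][]S => [[][][][]][][]   [S → [ ]]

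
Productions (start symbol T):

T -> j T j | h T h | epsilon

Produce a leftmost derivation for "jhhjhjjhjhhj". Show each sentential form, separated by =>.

T => jTj => jhThj => jhhThhj => jhhjTjhhj => jhhjhThjhhj => jhhjhjTjhjhhj => jhhjhjjhjhhj

T => jTj   [T -> j T j]
jTj => jhThj   [T -> h T h]
jhThj => jhhThhj   [T -> h T h]
jhhThhj => jhhjTjhhj   [T -> j T j]
jhhjTjhhj => jhhjhThjhhj   [T -> h T h]
jhhjhThjhhj => jhhjhjTjhjhhj   [T -> j T j]
jhhjhjTjhjhhj => jhhjhjjhjhhj   [T -> epsilon]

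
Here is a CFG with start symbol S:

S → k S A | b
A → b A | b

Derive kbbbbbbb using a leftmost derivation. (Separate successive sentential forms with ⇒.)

S ⇒ kSA ⇒ kbA ⇒ kbbA ⇒ kbbbA ⇒ kbbbbA ⇒ kbbbbbA ⇒ kbbbbbbA ⇒ kbbbbbbb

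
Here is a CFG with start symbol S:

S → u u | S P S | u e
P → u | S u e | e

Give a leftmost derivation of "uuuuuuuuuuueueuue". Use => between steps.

S=>SPS=>SPSPS=>uuPSPS=>uuSueSPS=>uuSPSueSPS=>uuSPSPSueSPS=>uuuuPSPSueSPS=>uuuuuSPSueSPS=>uuuuuuuPSueSPS=>uuuuuuuuSueSPS=>uuuuuuuuuuueSPS=>uuuuuuuuuuueuePS=>uuuuuuuuuuueueuS=>uuuuuuuuuuueueuue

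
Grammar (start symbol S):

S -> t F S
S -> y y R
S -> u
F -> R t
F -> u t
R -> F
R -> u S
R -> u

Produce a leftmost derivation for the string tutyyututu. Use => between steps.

S => tFS   [S -> t F S]
tFS => tutS   [F -> u t]
tutS => tutyyR   [S -> y y R]
tutyyR => tutyyuS   [R -> u S]
tutyyuS => tutyyutFS   [S -> t F S]
tutyyutFS => tutyyututS   [F -> u t]
tutyyututS => tutyyututu   [S -> u]

S => tFS => tutS => tutyyR => tutyyuS => tutyyutFS => tutyyututS => tutyyututu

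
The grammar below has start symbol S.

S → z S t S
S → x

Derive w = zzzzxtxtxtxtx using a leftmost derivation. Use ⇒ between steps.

S ⇒ zStS   [S → z S t S]
zStS ⇒ zzStStS   [S → z S t S]
zzStStS ⇒ zzzStStStS   [S → z S t S]
zzzStStStS ⇒ zzzzStStStStS   [S → z S t S]
zzzzStStStStS ⇒ zzzzxtStStStS   [S → x]
zzzzxtStStStS ⇒ zzzzxtxtStStS   [S → x]
zzzzxtxtStStS ⇒ zzzzxtxtxtStS   [S → x]
zzzzxtxtxtStS ⇒ zzzzxtxtxtxtS   [S → x]
zzzzxtxtxtxtS ⇒ zzzzxtxtxtxtx   [S → x]

S ⇒ zStS ⇒ zzStStS ⇒ zzzStStStS ⇒ zzzzStStStStS ⇒ zzzzxtStStStS ⇒ zzzzxtxtStStS ⇒ zzzzxtxtxtStS ⇒ zzzzxtxtxtxtS ⇒ zzzzxtxtxtxtx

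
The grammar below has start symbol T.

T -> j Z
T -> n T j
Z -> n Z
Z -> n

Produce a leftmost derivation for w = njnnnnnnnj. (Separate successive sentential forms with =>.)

T => nTj => njZj => njnZj => njnnZj => njnnnZj => njnnnnZj => njnnnnnZj => njnnnnnnZj => njnnnnnnnj

T => nTj   [T -> n T j]
nTj => njZj   [T -> j Z]
njZj => njnZj   [Z -> n Z]
njnZj => njnnZj   [Z -> n Z]
njnnZj => njnnnZj   [Z -> n Z]
njnnnZj => njnnnnZj   [Z -> n Z]
njnnnnZj => njnnnnnZj   [Z -> n Z]
njnnnnnZj => njnnnnnnZj   [Z -> n Z]
njnnnnnnZj => njnnnnnnnj   [Z -> n]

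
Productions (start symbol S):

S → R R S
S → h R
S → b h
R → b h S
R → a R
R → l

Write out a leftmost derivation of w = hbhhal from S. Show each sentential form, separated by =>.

S => hR   [S → h R]
hR => hbhS   [R → b h S]
hbhS => hbhhR   [S → h R]
hbhhR => hbhhaR   [R → a R]
hbhhaR => hbhhal   [R → l]

S => hR => hbhS => hbhhR => hbhhaR => hbhhal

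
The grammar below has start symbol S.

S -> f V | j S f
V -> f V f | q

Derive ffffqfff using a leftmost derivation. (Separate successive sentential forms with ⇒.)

S ⇒ fV ⇒ ffVf ⇒ fffVff ⇒ ffffVfff ⇒ ffffqfff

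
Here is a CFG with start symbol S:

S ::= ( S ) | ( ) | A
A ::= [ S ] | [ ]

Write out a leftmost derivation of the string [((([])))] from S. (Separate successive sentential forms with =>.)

S => A   [S ::= A]
A => [S]   [A ::= [ S ]]
[S] => [(S)]   [S ::= ( S )]
[(S)] => [((S))]   [S ::= ( S )]
[((S))] => [(((S)))]   [S ::= ( S )]
[(((S)))] => [(((A)))]   [S ::= A]
[(((A)))] => [((([])))]   [A ::= [ ]]

S => A => [S] => [(S)] => [((S))] => [(((S)))] => [(((A)))] => [((([])))]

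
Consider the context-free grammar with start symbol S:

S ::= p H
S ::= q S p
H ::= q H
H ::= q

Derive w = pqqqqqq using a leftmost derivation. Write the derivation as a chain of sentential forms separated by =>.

S => pH   [S ::= p H]
pH => pqH   [H ::= q H]
pqH => pqqH   [H ::= q H]
pqqH => pqqqH   [H ::= q H]
pqqqH => pqqqqH   [H ::= q H]
pqqqqH => pqqqqqH   [H ::= q H]
pqqqqqH => pqqqqqq   [H ::= q]

S=>pH=>pqH=>pqqH=>pqqqH=>pqqqqH=>pqqqqqH=>pqqqqqq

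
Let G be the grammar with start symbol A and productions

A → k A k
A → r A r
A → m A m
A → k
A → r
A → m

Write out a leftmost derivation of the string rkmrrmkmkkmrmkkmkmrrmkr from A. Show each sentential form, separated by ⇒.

A⇒rAr⇒rkAkr⇒rkmAmkr⇒rkmrArmkr⇒rkmrrArrmkr⇒rkmrrmAmrrmkr⇒rkmrrmkAkmrrmkr⇒rkmrrmkmAmkmrrmkr⇒rkmrrmkmkAkmkmrrmkr⇒rkmrrmkmkkAkkmkmrrmkr⇒rkmrrmkmkkmAmkkmkmrrmkr⇒rkmrrmkmkkmrmkkmkmrrmkr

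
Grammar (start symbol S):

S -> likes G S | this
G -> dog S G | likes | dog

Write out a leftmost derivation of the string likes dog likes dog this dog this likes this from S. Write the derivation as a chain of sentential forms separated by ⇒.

S ⇒ likes G S ⇒ likes dog S G S ⇒ likes dog likes G S G S ⇒ likes dog likes dog S G S G S ⇒ likes dog likes dog this G S G S ⇒ likes dog likes dog this dog S G S ⇒ likes dog likes dog this dog this G S ⇒ likes dog likes dog this dog this likes S ⇒ likes dog likes dog this dog this likes this

S ⇒ likes G S   [S -> likes G S]
likes G S ⇒ likes dog S G S   [G -> dog S G]
likes dog S G S ⇒ likes dog likes G S G S   [S -> likes G S]
likes dog likes G S G S ⇒ likes dog likes dog S G S G S   [G -> dog S G]
likes dog likes dog S G S G S ⇒ likes dog likes dog this G S G S   [S -> this]
likes dog likes dog this G S G S ⇒ likes dog likes dog this dog S G S   [G -> dog]
likes dog likes dog this dog S G S ⇒ likes dog likes dog this dog this G S   [S -> this]
likes dog likes dog this dog this G S ⇒ likes dog likes dog this dog this likes S   [G -> likes]
likes dog likes dog this dog this likes S ⇒ likes dog likes dog this dog this likes this   [S -> this]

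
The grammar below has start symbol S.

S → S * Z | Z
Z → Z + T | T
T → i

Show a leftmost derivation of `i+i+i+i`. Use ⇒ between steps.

S ⇒ Z ⇒ Z+T ⇒ Z+T+T ⇒ Z+T+T+T ⇒ T+T+T+T ⇒ i+T+T+T ⇒ i+i+T+T ⇒ i+i+i+T ⇒ i+i+i+i

S ⇒ Z   [S → Z]
Z ⇒ Z+T   [Z → Z + T]
Z+T ⇒ Z+T+T   [Z → Z + T]
Z+T+T ⇒ Z+T+T+T   [Z → Z + T]
Z+T+T+T ⇒ T+T+T+T   [Z → T]
T+T+T+T ⇒ i+T+T+T   [T → i]
i+T+T+T ⇒ i+i+T+T   [T → i]
i+i+T+T ⇒ i+i+i+T   [T → i]
i+i+i+T ⇒ i+i+i+i   [T → i]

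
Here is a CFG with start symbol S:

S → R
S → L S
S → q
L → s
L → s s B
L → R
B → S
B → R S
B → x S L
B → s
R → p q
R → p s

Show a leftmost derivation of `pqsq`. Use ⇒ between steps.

S ⇒ LS   [S → L S]
LS ⇒ RS   [L → R]
RS ⇒ pqS   [R → p q]
pqS ⇒ pqLS   [S → L S]
pqLS ⇒ pqsS   [L → s]
pqsS ⇒ pqsq   [S → q]

S ⇒ LS ⇒ RS ⇒ pqS ⇒ pqLS ⇒ pqsS ⇒ pqsq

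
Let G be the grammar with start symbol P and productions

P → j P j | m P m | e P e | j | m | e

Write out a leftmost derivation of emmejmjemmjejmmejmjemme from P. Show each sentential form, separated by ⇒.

P ⇒ ePe ⇒ emPme ⇒ emmPmme ⇒ emmePemme ⇒ emmejPjemme ⇒ emmejmPmjemme ⇒ emmejmjPjmjemme ⇒ emmejmjePejmjemme ⇒ emmejmjemPmejmjemme ⇒ emmejmjemmPmmejmjemme ⇒ emmejmjemmjPjmmejmjemme ⇒ emmejmjemmjejmmejmjemme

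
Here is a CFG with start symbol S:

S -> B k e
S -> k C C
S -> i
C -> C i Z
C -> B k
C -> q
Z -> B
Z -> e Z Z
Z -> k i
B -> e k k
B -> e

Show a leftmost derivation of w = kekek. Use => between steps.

S => kCC   [S -> k C C]
kCC => kBkC   [C -> B k]
kBkC => kekC   [B -> e]
kekC => kekBk   [C -> B k]
kekBk => kekek   [B -> e]

S=>kCC=>kBkC=>kekC=>kekBk=>kekek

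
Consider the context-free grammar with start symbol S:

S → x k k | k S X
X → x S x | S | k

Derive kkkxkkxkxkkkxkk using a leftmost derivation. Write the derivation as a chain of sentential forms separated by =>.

S=>kSX=>kkSXX=>kkkSXXX=>kkkxkkXXX=>kkkxkkxSxXX=>kkkxkkxkSXxXX=>kkkxkkxkxkkXxXX=>kkkxkkxkxkkkxXX=>kkkxkkxkxkkkxkX=>kkkxkkxkxkkkxkk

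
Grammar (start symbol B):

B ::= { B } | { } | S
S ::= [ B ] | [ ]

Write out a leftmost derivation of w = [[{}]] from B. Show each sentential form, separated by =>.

B => S   [B ::= S]
S => [B]   [S ::= [ B ]]
[B] => [S]   [B ::= S]
[S] => [[B]]   [S ::= [ B ]]
[[B]] => [[{}]]   [B ::= { }]

B=>S=>[B]=>[S]=>[[B]]=>[[{}]]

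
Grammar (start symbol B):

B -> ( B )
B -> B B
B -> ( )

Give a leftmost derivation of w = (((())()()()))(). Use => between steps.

B => BB => (B)B => ((B))B => ((BB))B => ((BBB))B => ((BBBB))B => (((B)BBB))B => (((())BBB))B => (((())()BB))B => (((())()()B))B => (((())()()()))B => (((())()()()))()

B => BB   [B -> B B]
BB => (B)B   [B -> ( B )]
(B)B => ((B))B   [B -> ( B )]
((B))B => ((BB))B   [B -> B B]
((BB))B => ((BBB))B   [B -> B B]
((BBB))B => ((BBBB))B   [B -> B B]
((BBBB))B => (((B)BBB))B   [B -> ( B )]
(((B)BBB))B => (((())BBB))B   [B -> ( )]
(((())BBB))B => (((())()BB))B   [B -> ( )]
(((())()BB))B => (((())()()B))B   [B -> ( )]
(((())()()B))B => (((())()()()))B   [B -> ( )]
(((())()()()))B => (((())()()()))()   [B -> ( )]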